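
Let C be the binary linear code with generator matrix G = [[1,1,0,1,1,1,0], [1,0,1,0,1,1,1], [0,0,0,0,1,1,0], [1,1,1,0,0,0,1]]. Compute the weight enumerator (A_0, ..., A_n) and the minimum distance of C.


Weight distribution: A_0 = 1, A_1 = 1, A_2 = 2, A_3 = 4, A_4 = 3, A_5 = 3, A_6 = 2. Minimum distance d = 1.

Enumerate all 2^4 = 16 messages m ∈ F_2^4.
For each, compute codeword c = mG in F_2^7, then tally its weight.
  m = 0000 → c = 0000000, weight = 0.
  m = 1000 → c = 1101110, weight = 5.
  m = 0100 → c = 1010111, weight = 5.
  m = 1100 → c = 0111001, weight = 4.
  m = 0010 → c = 0000110, weight = 2.
  m = 1010 → c = 1101000, weight = 3.
  m = 0110 → c = 1010001, weight = 3.
  m = 1110 → c = 0111111, weight = 6.
  m = 0001 → c = 1110001, weight = 4.
  m = 1001 → c = 0011111, weight = 5.
  m = 0101 → c = 0100110, weight = 3.
  m = 1101 → c = 1001000, weight = 2.
  m = 0011 → c = 1110111, weight = 6.
  m = 1011 → c = 0011001, weight = 3.
  m = 0111 → c = 0100000, weight = 1.
  m = 1111 → c = 1001110, weight = 4.
Tally weights:
  weight 0: 1 codewords.
  weight 1: 1 codewords.
  weight 2: 2 codewords.
  weight 3: 4 codewords.
  weight 4: 3 codewords.
  weight 5: 3 codewords.
  weight 6: 2 codewords.
Minimum distance d = smallest w > 0 with A_w > 0 = 1.
Sanity: Σ A_w = 16 = 2^4 = 16 ✓.


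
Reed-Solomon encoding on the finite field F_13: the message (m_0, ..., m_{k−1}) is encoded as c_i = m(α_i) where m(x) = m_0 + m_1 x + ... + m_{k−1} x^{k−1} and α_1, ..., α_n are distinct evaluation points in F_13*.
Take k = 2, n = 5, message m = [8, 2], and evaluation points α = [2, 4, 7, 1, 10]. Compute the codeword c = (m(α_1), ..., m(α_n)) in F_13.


c = [12, 3, 9, 10, 2]

Message polynomial: m(x) = 8 + 2·x (mod 13).
For each evaluation point α_i, compute m(α_i) mod 13:
  α_1 = 2: Horner steps 2 → 12, so m(2) = 12.
  α_2 = 4: Horner steps 2 → 3, so m(4) = 3.
  α_3 = 7: Horner steps 2 → 9, so m(7) = 9.
  α_4 = 1: Horner steps 2 → 10, so m(1) = 10.
  α_5 = 10: Horner steps 2 → 2, so m(10) = 2.
Codeword c = [12, 3, 9, 10, 2] ∈ F_13^5.


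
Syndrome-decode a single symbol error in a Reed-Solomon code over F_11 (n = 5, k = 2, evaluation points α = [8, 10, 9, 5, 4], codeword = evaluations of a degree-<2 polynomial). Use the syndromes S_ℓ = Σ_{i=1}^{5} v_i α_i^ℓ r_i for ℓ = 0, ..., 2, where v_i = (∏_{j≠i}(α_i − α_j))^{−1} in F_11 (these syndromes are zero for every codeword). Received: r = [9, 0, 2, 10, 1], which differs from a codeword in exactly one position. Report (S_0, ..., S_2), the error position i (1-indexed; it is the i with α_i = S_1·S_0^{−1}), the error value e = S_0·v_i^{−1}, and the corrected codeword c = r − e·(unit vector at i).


S = (8, 9, 6), error at position 1, error magnitude e = 5, c = [4, 0, 2, 10, 1].

Step 1: column multipliers v_i = (∏_{j≠i}(α_i − α_j))^{−1} mod 11.
  i = 1 (α = 8): (8−10)(8−9)(8−5)(8−4) = (−2)·(−1)·3·4 = 24 ≡ 2, so v_1 = 2^{−1} = 6 (mod 11).
  i = 2 (α = 10): (10−8)(10−9)(10−5)(10−4) = 2·1·5·6 = 60 ≡ 5, so v_2 = 5^{−1} = 9 (mod 11).
  i = 3 (α = 9): (9−8)(9−10)(9−5)(9−4) = 1·(−1)·4·5 = −20 ≡ 2, so v_3 = 2^{−1} = 6 (mod 11).
  i = 4 (α = 5): (5−8)(5−10)(5−9)(5−4) = (−3)·(−5)·(−4)·1 = −60 ≡ 6, so v_4 = 6^{−1} = 2 (mod 11).
  i = 5 (α = 4): (4−8)(4−10)(4−9)(4−5) = (−4)·(−6)·(−5)·(−1) = 120 ≡ 10, so v_5 = 10^{−1} = 10 (mod 11).
  v = [6, 9, 6, 2, 10].
Step 2: syndromes of r = [9, 0, 2, 10, 1] (all sums mod 11).
  S_0 = Σ v_i r_i = 6·9 + 9·0 + 6·2 + 2·10 + 10·1 = 96 ≡ 8.
  S_1 = Σ v_i α_i r_i = 6·8·9 + 9·10·0 + 6·9·2 + 2·5·10 + 10·4·1 = 680 ≡ 9.
  α_i^2 mod 11 = [9, 1, 4, 3, 5].
  S_2 = Σ v_i α_i^2 r_i = 6·9·9 + 9·1·0 + 6·4·2 + 2·3·10 + 10·5·1 = 644 ≡ 6.
  S = (8, 9, 6) ≠ 0, so r is not a codeword (an error is present).
Step 3: locate the error. For a single error e at position i, S_ℓ = v_i·e·α_i^ℓ, so α_err = S_1/S_0.
  S_0^{−1} = 8^{−1} = 7 (mod 11), so α_err = 9·7 = 63 ≡ 8 = α_1. Error position i = 1.
  Consistency check: S_2/S_1 = 6·5 = 30 ≡ 8 = α_err ✓ (single-error assumption holds).
Step 4: error magnitude e = S_0/v_1 = S_0·∏_{j≠1}(α_1 − α_j) = 8·2 = 16 ≡ 5 (mod 11).
Step 5: correct position 1: c_1 = r_1 − e = 9 − 5 ≡ 4 (mod 11). Hence c = [4, 0, 2, 10, 1].
  Check: interpolating c through the α_i gives m(x) = 9 + 9·x (degree < 2) with m(α_i) = c_i for every i, so c is indeed a codeword.


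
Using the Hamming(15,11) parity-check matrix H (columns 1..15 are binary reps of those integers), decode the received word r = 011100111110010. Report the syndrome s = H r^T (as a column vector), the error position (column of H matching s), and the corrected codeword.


s = (1, 1, 0, 0)^T, error position = 12, corrected codeword c = 011100111111010

Compute s = H r^T mod 2 one row at a time:
  s_1 = 1 + 1 + 1 + 1 + 0 + 0 + 1 + 0 = 5 ≡ 1 (mod 2).
  s_2 = 1 + 0 + 0 + 1 + 0 + 0 + 1 + 0 = 3 ≡ 1 (mod 2).
  s_3 = 1 + 1 + 0 + 1 + 1 + 1 + 1 + 0 = 6 ≡ 0 (mod 2).
  s_4 = 0 + 1 + 0 + 1 + 1 + 1 + 0 + 0 = 4 ≡ 0 (mod 2).
s = (1, 1, 0, 0)^T — this equals column 12 of H (binary 1100), so error is at position 12.
Correct: flip bit 12 of r = 011100111110010 to get c = 011100111111010.


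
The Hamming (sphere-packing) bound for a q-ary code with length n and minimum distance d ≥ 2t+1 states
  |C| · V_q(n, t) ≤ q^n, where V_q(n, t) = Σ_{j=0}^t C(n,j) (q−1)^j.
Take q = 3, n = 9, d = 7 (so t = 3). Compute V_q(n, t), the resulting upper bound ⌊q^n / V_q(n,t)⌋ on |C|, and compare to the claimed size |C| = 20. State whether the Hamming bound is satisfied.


V_q(n, t) = 835, q^n = 19683, Hamming bound = 23, |C| = 20 ≤ bound (satisfied).

Step 1: Compute V_q(n, t) = Σ_{j=0}^3 C(n, j) (q−1)^j.
  j = 0: C(9,0)·(2)^0 = 1·1 = 1.
  j = 1: C(9,1)·(2)^1 = 9·2 = 18.
  j = 2: C(9,2)·(2)^2 = 36·4 = 144.
  j = 3: C(9,3)·(2)^3 = 84·8 = 672.
  V_q(n, t) = 1 + 18 + 144 + 672 = 835.
Step 2: q^n = 3^9 = 19683.
Step 3: Hamming bound ⌊q^n / V_q(n,t)⌋ = ⌊19683/835⌋ = 23.
Step 4: Compare |C| = 20 to 23: satisfied.
The claimed |C| lies below the Hamming bound.


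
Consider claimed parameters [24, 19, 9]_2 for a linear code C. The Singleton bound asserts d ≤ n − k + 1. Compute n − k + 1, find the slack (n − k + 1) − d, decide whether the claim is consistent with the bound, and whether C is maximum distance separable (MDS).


Singleton RHS = n − k + 1 = 6, slack = -3, bound violated (no such code; not MDS).

Singleton bound: d ≤ n − k + 1.
Here n = 24, k = 19, so n − k + 1 = 6.
Given d = 9, check d ≤ 6: NO.
Slack = (n − k + 1) − d = -3.
The slack is negative: d = 9 exceeds n − k + 1 = 6 by 3, so the Singleton bound is violated and no linear [24, 19, 9]_2 code can exist. In particular it is not MDS (MDS requires d = n − k + 1 exactly).
Description: the claimed parameters are [24, 19, 9]_2; such a code would be impossible (violates the Singleton bound).


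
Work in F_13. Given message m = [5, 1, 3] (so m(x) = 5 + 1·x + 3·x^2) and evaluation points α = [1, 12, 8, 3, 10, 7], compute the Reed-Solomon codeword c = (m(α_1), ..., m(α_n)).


c = [9, 7, 10, 9, 3, 3]

Message polynomial: m(x) = 5 + 1·x + 3·x^2 (mod 13).
For each evaluation point α_i, compute m(α_i) mod 13:
  α_1 = 1: Horner steps 3 → 4 → 9, so m(1) = 9.
  α_2 = 12: Horner steps 3 → 11 → 7, so m(12) = 7.
  α_3 = 8: Horner steps 3 → 12 → 10, so m(8) = 10.
  α_4 = 3: Horner steps 3 → 10 → 9, so m(3) = 9.
  α_5 = 10: Horner steps 3 → 5 → 3, so m(10) = 3.
  α_6 = 7: Horner steps 3 → 9 → 3, so m(7) = 3.
Codeword c = [9, 7, 10, 9, 3, 3] ∈ F_13^6.


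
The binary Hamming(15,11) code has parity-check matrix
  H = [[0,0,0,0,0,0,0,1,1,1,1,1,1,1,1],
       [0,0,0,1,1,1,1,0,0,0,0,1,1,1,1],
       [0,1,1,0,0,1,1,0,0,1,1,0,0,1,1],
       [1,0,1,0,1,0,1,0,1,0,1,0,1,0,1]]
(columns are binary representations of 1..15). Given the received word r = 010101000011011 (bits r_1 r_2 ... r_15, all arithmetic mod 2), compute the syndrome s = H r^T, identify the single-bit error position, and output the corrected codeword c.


s = (0, 1, 1, 0)^T, error position = 6, corrected codeword c = 010100000011011

Compute s = H r^T mod 2 one row at a time:
  s_1 = 0 + 0 + 0 + 1 + 1 + 0 + 1 + 1 = 4 ≡ 0 (mod 2).
  s_2 = 1 + 0 + 1 + 0 + 1 + 0 + 1 + 1 = 5 ≡ 1 (mod 2).
  s_3 = 1 + 0 + 1 + 0 + 0 + 1 + 1 + 1 = 5 ≡ 1 (mod 2).
  s_4 = 0 + 0 + 0 + 0 + 0 + 1 + 0 + 1 = 2 ≡ 0 (mod 2).
s = (0, 1, 1, 0)^T — this equals column 6 of H (binary 0110), so error is at position 6.
Correct: flip bit 6 of r = 010101000011011 to get c = 010100000011011.


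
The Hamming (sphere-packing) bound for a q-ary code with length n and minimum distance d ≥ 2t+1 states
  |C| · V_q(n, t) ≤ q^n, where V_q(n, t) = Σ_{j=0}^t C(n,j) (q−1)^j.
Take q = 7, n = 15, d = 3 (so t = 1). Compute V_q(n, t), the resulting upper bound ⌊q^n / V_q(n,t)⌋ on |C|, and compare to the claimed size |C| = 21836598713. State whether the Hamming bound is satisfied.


V_q(n, t) = 91, q^n = 4747561509943, Hamming bound = 52171005603, |C| = 21836598713 ≤ bound (satisfied).

Step 1: Compute V_q(n, t) = Σ_{j=0}^1 C(n, j) (q−1)^j.
  j = 0: C(15,0)·(6)^0 = 1·1 = 1.
  j = 1: C(15,1)·(6)^1 = 15·6 = 90.
  V_q(n, t) = 1 + 90 = 91.
Step 2: q^n = 7^15 = 4747561509943.
Step 3: Hamming bound ⌊q^n / V_q(n,t)⌋ = ⌊4747561509943/91⌋ = 52171005603.
Step 4: Compare |C| = 21836598713 to 52171005603: satisfied.
The claimed |C| lies below the Hamming bound.


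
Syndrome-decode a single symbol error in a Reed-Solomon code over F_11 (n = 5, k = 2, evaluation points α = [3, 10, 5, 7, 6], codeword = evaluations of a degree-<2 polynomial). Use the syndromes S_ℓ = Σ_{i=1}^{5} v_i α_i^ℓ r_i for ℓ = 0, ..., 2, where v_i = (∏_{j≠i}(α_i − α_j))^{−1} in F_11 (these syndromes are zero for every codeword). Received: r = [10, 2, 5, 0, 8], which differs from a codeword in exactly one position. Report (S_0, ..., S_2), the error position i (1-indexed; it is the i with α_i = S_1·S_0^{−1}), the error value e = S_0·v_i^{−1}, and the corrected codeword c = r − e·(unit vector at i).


S = (2, 9, 2), error at position 2, error magnitude e = 4, c = [10, 9, 5, 0, 8].

Step 1: column multipliers v_i = (∏_{j≠i}(α_i − α_j))^{−1} mod 11.
  i = 1 (α = 3): (3−10)(3−5)(3−7)(3−6) = (−7)·(−2)·(−4)·(−3) = 168 ≡ 3, so v_1 = 3^{−1} = 4 (mod 11).
  i = 2 (α = 10): (10−3)(10−5)(10−7)(10−6) = 7·5·3·4 = 420 ≡ 2, so v_2 = 2^{−1} = 6 (mod 11).
  i = 3 (α = 5): (5−3)(5−10)(5−7)(5−6) = 2·(−5)·(−2)·(−1) = −20 ≡ 2, so v_3 = 2^{−1} = 6 (mod 11).
  i = 4 (α = 7): (7−3)(7−10)(7−5)(7−6) = 4·(−3)·2·1 = −24 ≡ 9, so v_4 = 9^{−1} = 5 (mod 11).
  i = 5 (α = 6): (6−3)(6−10)(6−5)(6−7) = 3·(−4)·1·(−1) = 12 ≡ 1, so v_5 = 1^{−1} = 1 (mod 11).
  v = [4, 6, 6, 5, 1].
Step 2: syndromes of r = [10, 2, 5, 0, 8] (all sums mod 11).
  S_0 = Σ v_i r_i = 4·10 + 6·2 + 6·5 + 5·0 + 1·8 = 90 ≡ 2.
  S_1 = Σ v_i α_i r_i = 4·3·10 + 6·10·2 + 6·5·5 + 5·7·0 + 1·6·8 = 438 ≡ 9.
  α_i^2 mod 11 = [9, 1, 3, 5, 3].
  S_2 = Σ v_i α_i^2 r_i = 4·9·10 + 6·1·2 + 6·3·5 + 5·5·0 + 1·3·8 = 486 ≡ 2.
  S = (2, 9, 2) ≠ 0, so r is not a codeword (an error is present).
Step 3: locate the error. For a single error e at position i, S_ℓ = v_i·e·α_i^ℓ, so α_err = S_1/S_0.
  S_0^{−1} = 2^{−1} = 6 (mod 11), so α_err = 9·6 = 54 ≡ 10 = α_2. Error position i = 2.
  Consistency check: S_2/S_1 = 2·5 = 10 ≡ 10 = α_err ✓ (single-error assumption holds).
Step 4: error magnitude e = S_0/v_2 = S_0·∏_{j≠2}(α_2 − α_j) = 2·2 = 4 ≡ 4 (mod 11).
Step 5: correct position 2: c_2 = r_2 − e = 2 − 4 ≡ 9 (mod 11). Hence c = [10, 9, 5, 0, 8].
  Check: interpolating c through the α_i gives m(x) = 1 + 3·x (degree < 2) with m(α_i) = c_i for every i, so c is indeed a codeword.


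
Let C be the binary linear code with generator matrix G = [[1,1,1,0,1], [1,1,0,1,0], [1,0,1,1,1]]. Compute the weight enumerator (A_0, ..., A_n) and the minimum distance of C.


Weight distribution: A_0 = 1, A_1 = 1, A_2 = 1, A_3 = 3, A_4 = 2. Minimum distance d = 1.

Enumerate all 2^3 = 8 messages m ∈ F_2^3.
For each, compute codeword c = mG in F_2^5, then tally its weight.
  m = 000 → c = 00000, weight = 0.
  m = 100 → c = 11101, weight = 4.
  m = 010 → c = 11010, weight = 3.
  m = 110 → c = 00111, weight = 3.
  m = 001 → c = 10111, weight = 4.
  m = 101 → c = 01010, weight = 2.
  m = 011 → c = 01101, weight = 3.
  m = 111 → c = 10000, weight = 1.
Tally weights:
  weight 0: 1 codewords.
  weight 1: 1 codewords.
  weight 2: 1 codewords.
  weight 3: 3 codewords.
  weight 4: 2 codewords.
Minimum distance d = smallest w > 0 with A_w > 0 = 1.
Sanity: Σ A_w = 8 = 2^3 = 8 ✓.


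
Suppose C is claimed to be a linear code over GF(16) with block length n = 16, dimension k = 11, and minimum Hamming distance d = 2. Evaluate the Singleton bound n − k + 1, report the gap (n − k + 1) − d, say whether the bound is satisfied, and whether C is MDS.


Singleton RHS = n − k + 1 = 6, slack = 4, bound satisfied, not MDS.

Singleton bound: d ≤ n − k + 1.
Here n = 16, k = 11, so n − k + 1 = 6.
Given d = 2, check d ≤ 6: YES.
Slack = (n − k + 1) − d = 4.
The code is NOT MDS (slack = 4 > 0).
Description: the claimed parameters are [16, 11, 2]_16; such a code would be non-MDS.


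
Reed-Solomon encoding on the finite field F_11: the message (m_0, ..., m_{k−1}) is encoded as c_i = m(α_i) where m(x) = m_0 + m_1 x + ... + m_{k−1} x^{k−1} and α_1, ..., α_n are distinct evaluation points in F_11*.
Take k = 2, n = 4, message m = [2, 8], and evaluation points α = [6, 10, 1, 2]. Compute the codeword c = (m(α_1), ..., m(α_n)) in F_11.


c = [6, 5, 10, 7]

Message polynomial: m(x) = 2 + 8·x (mod 11).
For each evaluation point α_i, compute m(α_i) mod 11:
  α_1 = 6: Horner steps 8 → 6, so m(6) = 6.
  α_2 = 10: Horner steps 8 → 5, so m(10) = 5.
  α_3 = 1: Horner steps 8 → 10, so m(1) = 10.
  α_4 = 2: Horner steps 8 → 7, so m(2) = 7.
Codeword c = [6, 5, 10, 7] ∈ F_11^4.


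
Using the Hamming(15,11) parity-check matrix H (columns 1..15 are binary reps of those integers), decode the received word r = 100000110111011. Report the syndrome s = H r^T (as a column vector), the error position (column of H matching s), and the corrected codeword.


s = (0, 0, 1, 0)^T, error position = 2, corrected codeword c = 110000110111011

Compute s = H r^T mod 2 one row at a time:
  s_1 = 1 + 0 + 1 + 1 + 1 + 0 + 1 + 1 = 6 ≡ 0 (mod 2).
  s_2 = 0 + 0 + 0 + 1 + 1 + 0 + 1 + 1 = 4 ≡ 0 (mod 2).
  s_3 = 0 + 0 + 0 + 1 + 1 + 1 + 1 + 1 = 5 ≡ 1 (mod 2).
  s_4 = 1 + 0 + 0 + 1 + 0 + 1 + 0 + 1 = 4 ≡ 0 (mod 2).
s = (0, 0, 1, 0)^T — this equals column 2 of H (binary 0010), so error is at position 2.
Correct: flip bit 2 of r = 100000110111011 to get c = 110000110111011.


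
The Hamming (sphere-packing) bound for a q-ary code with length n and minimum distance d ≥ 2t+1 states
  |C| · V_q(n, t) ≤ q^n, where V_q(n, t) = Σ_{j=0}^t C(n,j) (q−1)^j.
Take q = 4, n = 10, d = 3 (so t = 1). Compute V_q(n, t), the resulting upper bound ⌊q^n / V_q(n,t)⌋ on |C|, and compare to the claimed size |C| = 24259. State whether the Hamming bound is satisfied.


V_q(n, t) = 31, q^n = 1048576, Hamming bound = 33825, |C| = 24259 ≤ bound (satisfied).

Step 1: Compute V_q(n, t) = Σ_{j=0}^1 C(n, j) (q−1)^j.
  j = 0: C(10,0)·(3)^0 = 1·1 = 1.
  j = 1: C(10,1)·(3)^1 = 10·3 = 30.
  V_q(n, t) = 1 + 30 = 31.
Step 2: q^n = 4^10 = 1048576.
Step 3: Hamming bound ⌊q^n / V_q(n,t)⌋ = ⌊1048576/31⌋ = 33825.
Step 4: Compare |C| = 24259 to 33825: satisfied.
The claimed |C| lies below the Hamming bound.


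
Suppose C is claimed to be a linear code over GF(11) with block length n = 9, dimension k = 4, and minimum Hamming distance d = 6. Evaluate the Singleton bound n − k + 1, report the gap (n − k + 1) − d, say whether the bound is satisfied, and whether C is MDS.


Singleton RHS = n − k + 1 = 6, slack = 0, bound satisfied, MDS.

Singleton bound: d ≤ n − k + 1.
Here n = 9, k = 4, so n − k + 1 = 6.
Given d = 6, check d ≤ 6: YES.
Slack = (n − k + 1) − d = 0.
The code is MDS (slack = 0).
Description: the claimed parameters are [9, 4, 6]_11; such a code would be MDS (meets Singleton bound).


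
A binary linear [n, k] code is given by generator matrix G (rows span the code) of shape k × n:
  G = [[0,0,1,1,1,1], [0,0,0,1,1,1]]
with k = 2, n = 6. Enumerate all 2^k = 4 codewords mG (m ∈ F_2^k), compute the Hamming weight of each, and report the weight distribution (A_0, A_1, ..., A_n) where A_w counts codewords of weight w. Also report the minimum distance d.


Weight distribution: A_0 = 1, A_1 = 1, A_3 = 1, A_4 = 1. Minimum distance d = 1.

Enumerate all 2^2 = 4 messages m ∈ F_2^2.
For each, compute codeword c = mG in F_2^6, then tally its weight.
  m = 00 → c = 000000, weight = 0.
  m = 10 → c = 001111, weight = 4.
  m = 01 → c = 000111, weight = 3.
  m = 11 → c = 001000, weight = 1.
Tally weights:
  weight 0: 1 codewords.
  weight 1: 1 codewords.
  weight 3: 1 codewords.
  weight 4: 1 codewords.
Minimum distance d = smallest w > 0 with A_w > 0 = 1.
Sanity: Σ A_w = 4 = 2^2 = 4 ✓.


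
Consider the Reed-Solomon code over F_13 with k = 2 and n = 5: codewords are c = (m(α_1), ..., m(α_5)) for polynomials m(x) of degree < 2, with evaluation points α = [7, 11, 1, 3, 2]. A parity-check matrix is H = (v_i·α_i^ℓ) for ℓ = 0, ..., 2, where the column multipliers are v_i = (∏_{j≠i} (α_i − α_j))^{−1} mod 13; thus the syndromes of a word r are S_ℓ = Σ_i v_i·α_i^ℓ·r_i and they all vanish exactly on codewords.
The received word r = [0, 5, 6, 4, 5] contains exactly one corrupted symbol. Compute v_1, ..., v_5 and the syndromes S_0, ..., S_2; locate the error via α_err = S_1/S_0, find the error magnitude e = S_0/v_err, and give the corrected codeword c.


S = (5, 3, 7), error at position 2, error magnitude e = 9, c = [0, 9, 6, 4, 5].

Step 1: column multipliers v_i = (∏_{j≠i}(α_i − α_j))^{−1} mod 13.
  i = 1 (α = 7): (7−11)(7−1)(7−3)(7−2) = (−4)·6·4·5 = −480 ≡ 1, so v_1 = 1^{−1} = 1 (mod 13).
  i = 2 (α = 11): (11−7)(11−1)(11−3)(11−2) = 4·10·8·9 = 2880 ≡ 7, so v_2 = 7^{−1} = 2 (mod 13).
  i = 3 (α = 1): (1−7)(1−11)(1−3)(1−2) = (−6)·(−10)·(−2)·(−1) = 120 ≡ 3, so v_3 = 3^{−1} = 9 (mod 13).
  i = 4 (α = 3): (3−7)(3−11)(3−1)(3−2) = (−4)·(−8)·2·1 = 64 ≡ 12, so v_4 = 12^{−1} = 12 (mod 13).
  i = 5 (α = 2): (2−7)(2−11)(2−1)(2−3) = (−5)·(−9)·1·(−1) = −45 ≡ 7, so v_5 = 7^{−1} = 2 (mod 13).
  v = [1, 2, 9, 12, 2].
Step 2: syndromes of r = [0, 5, 6, 4, 5] (all sums mod 13).
  S_0 = Σ v_i r_i = 1·0 + 2·5 + 9·6 + 12·4 + 2·5 = 122 ≡ 5.
  S_1 = Σ v_i α_i r_i = 1·7·0 + 2·11·5 + 9·1·6 + 12·3·4 + 2·2·5 = 328 ≡ 3.
  α_i^2 mod 13 = [10, 4, 1, 9, 4].
  S_2 = Σ v_i α_i^2 r_i = 1·10·0 + 2·4·5 + 9·1·6 + 12·9·4 + 2·4·5 = 566 ≡ 7.
  S = (5, 3, 7) ≠ 0, so r is not a codeword (an error is present).
Step 3: locate the error. For a single error e at position i, S_ℓ = v_i·e·α_i^ℓ, so α_err = S_1/S_0.
  S_0^{−1} = 5^{−1} = 8 (mod 13), so α_err = 3·8 = 24 ≡ 11 = α_2. Error position i = 2.
  Consistency check: S_2/S_1 = 7·9 = 63 ≡ 11 = α_err ✓ (single-error assumption holds).
Step 4: error magnitude e = S_0/v_2 = S_0·∏_{j≠2}(α_2 − α_j) = 5·7 = 35 ≡ 9 (mod 13).
Step 5: correct position 2: c_2 = r_2 − e = 5 − 9 ≡ 9 (mod 13). Hence c = [0, 9, 6, 4, 5].
  Check: interpolating c through the α_i gives m(x) = 7 + 12·x (degree < 2) with m(α_i) = c_i for every i, so c is indeed a codeword.


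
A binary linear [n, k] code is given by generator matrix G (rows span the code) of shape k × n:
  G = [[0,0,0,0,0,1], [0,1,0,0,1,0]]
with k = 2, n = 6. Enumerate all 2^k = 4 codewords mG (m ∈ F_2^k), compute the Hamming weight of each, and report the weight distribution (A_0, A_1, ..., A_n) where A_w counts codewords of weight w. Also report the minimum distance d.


Weight distribution: A_0 = 1, A_1 = 1, A_2 = 1, A_3 = 1. Minimum distance d = 1.

Enumerate all 2^2 = 4 messages m ∈ F_2^2.
For each, compute codeword c = mG in F_2^6, then tally its weight.
  m = 00 → c = 000000, weight = 0.
  m = 10 → c = 000001, weight = 1.
  m = 01 → c = 010010, weight = 2.
  m = 11 → c = 010011, weight = 3.
Tally weights:
  weight 0: 1 codewords.
  weight 1: 1 codewords.
  weight 2: 1 codewords.
  weight 3: 1 codewords.
Minimum distance d = smallest w > 0 with A_w > 0 = 1.
Sanity: Σ A_w = 4 = 2^2 = 4 ✓.


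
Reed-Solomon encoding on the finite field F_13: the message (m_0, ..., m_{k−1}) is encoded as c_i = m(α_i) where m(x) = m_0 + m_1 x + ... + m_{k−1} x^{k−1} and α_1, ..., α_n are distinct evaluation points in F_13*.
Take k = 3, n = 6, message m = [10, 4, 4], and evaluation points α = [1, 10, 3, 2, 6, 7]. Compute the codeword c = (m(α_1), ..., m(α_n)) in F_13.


c = [5, 8, 6, 8, 9, 0]

Message polynomial: m(x) = 10 + 4·x + 4·x^2 (mod 13).
For each evaluation point α_i, compute m(α_i) mod 13:
  α_1 = 1: Horner steps 4 → 8 → 5, so m(1) = 5.
  α_2 = 10: Horner steps 4 → 5 → 8, so m(10) = 8.
  α_3 = 3: Horner steps 4 → 3 → 6, so m(3) = 6.
  α_4 = 2: Horner steps 4 → 12 → 8, so m(2) = 8.
  α_5 = 6: Horner steps 4 → 2 → 9, so m(6) = 9.
  α_6 = 7: Horner steps 4 → 6 → 0, so m(7) = 0.
Codeword c = [5, 8, 6, 8, 9, 0] ∈ F_13^6.


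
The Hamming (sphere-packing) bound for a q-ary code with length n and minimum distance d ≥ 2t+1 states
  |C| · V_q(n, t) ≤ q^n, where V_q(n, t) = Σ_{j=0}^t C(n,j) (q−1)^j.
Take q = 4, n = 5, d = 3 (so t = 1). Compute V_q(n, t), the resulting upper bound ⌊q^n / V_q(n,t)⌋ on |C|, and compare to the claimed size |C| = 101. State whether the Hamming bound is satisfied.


V_q(n, t) = 16, q^n = 1024, Hamming bound = 64, |C| = 101 > bound (violated).

Step 1: Compute V_q(n, t) = Σ_{j=0}^1 C(n, j) (q−1)^j.
  j = 0: C(5,0)·(3)^0 = 1·1 = 1.
  j = 1: C(5,1)·(3)^1 = 5·3 = 15.
  V_q(n, t) = 1 + 15 = 16.
Step 2: q^n = 4^5 = 1024.
Step 3: Hamming bound ⌊q^n / V_q(n,t)⌋ = ⌊1024/16⌋ = 64.
Step 4: Compare |C| = 101 to 64: violated.
The claimed |C| lies above the Hamming bound, so no 4-ary code of length 5 with d ≥ 3 can have 101 codewords.


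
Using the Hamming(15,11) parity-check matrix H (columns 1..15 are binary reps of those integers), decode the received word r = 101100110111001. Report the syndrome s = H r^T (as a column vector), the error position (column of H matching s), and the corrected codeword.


s = (1, 0, 1, 1)^T, error position = 11, corrected codeword c = 101100110101001

Compute s = H r^T mod 2 one row at a time:
  s_1 = 1 + 0 + 1 + 1 + 1 + 0 + 0 + 1 = 5 ≡ 1 (mod 2).
  s_2 = 1 + 0 + 0 + 1 + 1 + 0 + 0 + 1 = 4 ≡ 0 (mod 2).
  s_3 = 0 + 1 + 0 + 1 + 1 + 1 + 0 + 1 = 5 ≡ 1 (mod 2).
  s_4 = 1 + 1 + 0 + 1 + 0 + 1 + 0 + 1 = 5 ≡ 1 (mod 2).
s = (1, 0, 1, 1)^T — this equals column 11 of H (binary 1011), so error is at position 11.
Correct: flip bit 11 of r = 101100110111001 to get c = 101100110101001.


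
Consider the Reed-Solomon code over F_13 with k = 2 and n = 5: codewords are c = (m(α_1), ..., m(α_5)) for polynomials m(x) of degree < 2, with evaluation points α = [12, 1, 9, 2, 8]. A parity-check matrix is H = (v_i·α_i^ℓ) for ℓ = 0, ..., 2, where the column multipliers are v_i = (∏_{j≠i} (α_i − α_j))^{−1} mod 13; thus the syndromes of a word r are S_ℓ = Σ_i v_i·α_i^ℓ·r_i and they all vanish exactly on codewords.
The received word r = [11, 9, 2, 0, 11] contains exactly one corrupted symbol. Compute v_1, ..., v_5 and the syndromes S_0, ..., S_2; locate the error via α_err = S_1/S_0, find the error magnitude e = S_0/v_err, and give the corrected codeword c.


S = (7, 6, 7), error at position 1, error magnitude e = 10, c = [1, 9, 2, 0, 11].

Step 1: column multipliers v_i = (∏_{j≠i}(α_i − α_j))^{−1} mod 13.
  i = 1 (α = 12): (12−1)(12−9)(12−2)(12−8) = 11·3·10·4 = 1320 ≡ 7, so v_1 = 7^{−1} = 2 (mod 13).
  i = 2 (α = 1): (1−12)(1−9)(1−2)(1−8) = (−11)·(−8)·(−1)·(−7) = 616 ≡ 5, so v_2 = 5^{−1} = 8 (mod 13).
  i = 3 (α = 9): (9−12)(9−1)(9−2)(9−8) = (−3)·8·7·1 = −168 ≡ 1, so v_3 = 1^{−1} = 1 (mod 13).
  i = 4 (α = 2): (2−12)(2−1)(2−9)(2−8) = (−10)·1·(−7)·(−6) = −420 ≡ 9, so v_4 = 9^{−1} = 3 (mod 13).
  i = 5 (α = 8): (8−12)(8−1)(8−9)(8−2) = (−4)·7·(−1)·6 = 168 ≡ 12, so v_5 = 12^{−1} = 12 (mod 13).
  v = [2, 8, 1, 3, 12].
Step 2: syndromes of r = [11, 9, 2, 0, 11] (all sums mod 13).
  S_0 = Σ v_i r_i = 2·11 + 8·9 + 1·2 + 3·0 + 12·11 = 228 ≡ 7.
  S_1 = Σ v_i α_i r_i = 2·12·11 + 8·1·9 + 1·9·2 + 3·2·0 + 12·8·11 = 1410 ≡ 6.
  α_i^2 mod 13 = [1, 1, 3, 4, 12].
  S_2 = Σ v_i α_i^2 r_i = 2·1·11 + 8·1·9 + 1·3·2 + 3·4·0 + 12·12·11 = 1684 ≡ 7.
  S = (7, 6, 7) ≠ 0, so r is not a codeword (an error is present).
Step 3: locate the error. For a single error e at position i, S_ℓ = v_i·e·α_i^ℓ, so α_err = S_1/S_0.
  S_0^{−1} = 7^{−1} = 2 (mod 13), so α_err = 6·2 = 12 ≡ 12 = α_1. Error position i = 1.
  Consistency check: S_2/S_1 = 7·11 = 77 ≡ 12 = α_err ✓ (single-error assumption holds).
Step 4: error magnitude e = S_0/v_1 = S_0·∏_{j≠1}(α_1 − α_j) = 7·7 = 49 ≡ 10 (mod 13).
Step 5: correct position 1: c_1 = r_1 − e = 11 − 10 ≡ 1 (mod 13). Hence c = [1, 9, 2, 0, 11].
  Check: interpolating c through the α_i gives m(x) = 5 + 4·x (degree < 2) with m(α_i) = c_i for every i, so c is indeed a codeword.


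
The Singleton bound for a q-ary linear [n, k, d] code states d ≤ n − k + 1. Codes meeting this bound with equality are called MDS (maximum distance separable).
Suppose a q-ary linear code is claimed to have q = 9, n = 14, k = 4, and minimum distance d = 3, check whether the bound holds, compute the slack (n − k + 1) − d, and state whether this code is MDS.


Singleton RHS = n − k + 1 = 11, slack = 8, bound satisfied, not MDS.

Singleton bound: d ≤ n − k + 1.
Here n = 14, k = 4, so n − k + 1 = 11.
Given d = 3, check d ≤ 11: YES.
Slack = (n − k + 1) − d = 8.
The code is NOT MDS (slack = 8 > 0).
Description: the claimed parameters are [14, 4, 3]_9; such a code would be non-MDS.


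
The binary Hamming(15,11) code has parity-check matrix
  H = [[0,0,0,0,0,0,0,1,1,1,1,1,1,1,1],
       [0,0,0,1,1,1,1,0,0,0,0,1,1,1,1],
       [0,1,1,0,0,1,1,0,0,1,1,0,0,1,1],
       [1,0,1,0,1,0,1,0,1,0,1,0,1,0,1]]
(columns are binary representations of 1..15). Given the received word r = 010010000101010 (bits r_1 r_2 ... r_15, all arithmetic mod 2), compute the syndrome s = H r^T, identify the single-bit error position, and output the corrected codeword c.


s = (1, 1, 1, 1)^T, error position = 15, corrected codeword c = 010010000101011

Compute s = H r^T mod 2 one row at a time:
  s_1 = 0 + 0 + 1 + 0 + 1 + 0 + 1 + 0 = 3 ≡ 1 (mod 2).
  s_2 = 0 + 1 + 0 + 0 + 1 + 0 + 1 + 0 = 3 ≡ 1 (mod 2).
  s_3 = 1 + 0 + 0 + 0 + 1 + 0 + 1 + 0 = 3 ≡ 1 (mod 2).
  s_4 = 0 + 0 + 1 + 0 + 0 + 0 + 0 + 0 = 1 ≡ 1 (mod 2).
s = (1, 1, 1, 1)^T — this equals column 15 of H (binary 1111), so error is at position 15.
Correct: flip bit 15 of r = 010010000101010 to get c = 010010000101011.


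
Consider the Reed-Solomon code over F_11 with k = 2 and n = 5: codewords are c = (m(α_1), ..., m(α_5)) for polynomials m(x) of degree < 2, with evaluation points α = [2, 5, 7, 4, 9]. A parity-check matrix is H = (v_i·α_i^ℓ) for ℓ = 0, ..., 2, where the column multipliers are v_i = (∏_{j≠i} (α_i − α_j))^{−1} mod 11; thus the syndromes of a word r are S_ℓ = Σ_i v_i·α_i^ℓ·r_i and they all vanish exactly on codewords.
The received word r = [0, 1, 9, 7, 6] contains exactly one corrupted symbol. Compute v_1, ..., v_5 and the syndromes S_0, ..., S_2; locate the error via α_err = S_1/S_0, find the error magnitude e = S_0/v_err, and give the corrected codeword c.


S = (7, 6, 2), error at position 4, error magnitude e = 10, c = [0, 1, 9, 8, 6].

Step 1: column multipliers v_i = (∏_{j≠i}(α_i − α_j))^{−1} mod 11.
  i = 1 (α = 2): (2−5)(2−7)(2−4)(2−9) = (−3)·(−5)·(−2)·(−7) = 210 ≡ 1, so v_1 = 1^{−1} = 1 (mod 11).
  i = 2 (α = 5): (5−2)(5−7)(5−4)(5−9) = 3·(−2)·1·(−4) = 24 ≡ 2, so v_2 = 2^{−1} = 6 (mod 11).
  i = 3 (α = 7): (7−2)(7−5)(7−4)(7−9) = 5·2·3·(−2) = −60 ≡ 6, so v_3 = 6^{−1} = 2 (mod 11).
  i = 4 (α = 4): (4−2)(4−5)(4−7)(4−9) = 2·(−1)·(−3)·(−5) = −30 ≡ 3, so v_4 = 3^{−1} = 4 (mod 11).
  i = 5 (α = 9): (9−2)(9−5)(9−7)(9−4) = 7·4·2·5 = 280 ≡ 5, so v_5 = 5^{−1} = 9 (mod 11).
  v = [1, 6, 2, 4, 9].
Step 2: syndromes of r = [0, 1, 9, 7, 6] (all sums mod 11).
  S_0 = Σ v_i r_i = 1·0 + 6·1 + 2·9 + 4·7 + 9·6 = 106 ≡ 7.
  S_1 = Σ v_i α_i r_i = 1·2·0 + 6·5·1 + 2·7·9 + 4·4·7 + 9·9·6 = 754 ≡ 6.
  α_i^2 mod 11 = [4, 3, 5, 5, 4].
  S_2 = Σ v_i α_i^2 r_i = 1·4·0 + 6·3·1 + 2·5·9 + 4·5·7 + 9·4·6 = 464 ≡ 2.
  S = (7, 6, 2) ≠ 0, so r is not a codeword (an error is present).
Step 3: locate the error. For a single error e at position i, S_ℓ = v_i·e·α_i^ℓ, so α_err = S_1/S_0.
  S_0^{−1} = 7^{−1} = 8 (mod 11), so α_err = 6·8 = 48 ≡ 4 = α_4. Error position i = 4.
  Consistency check: S_2/S_1 = 2·2 = 4 ≡ 4 = α_err ✓ (single-error assumption holds).
Step 4: error magnitude e = S_0/v_4 = S_0·∏_{j≠4}(α_4 − α_j) = 7·3 = 21 ≡ 10 (mod 11).
Step 5: correct position 4: c_4 = r_4 − e = 7 − 10 ≡ 8 (mod 11). Hence c = [0, 1, 9, 8, 6].
  Check: interpolating c through the α_i gives m(x) = 3 + 4·x (degree < 2) with m(α_i) = c_i for every i, so c is indeed a codeword.


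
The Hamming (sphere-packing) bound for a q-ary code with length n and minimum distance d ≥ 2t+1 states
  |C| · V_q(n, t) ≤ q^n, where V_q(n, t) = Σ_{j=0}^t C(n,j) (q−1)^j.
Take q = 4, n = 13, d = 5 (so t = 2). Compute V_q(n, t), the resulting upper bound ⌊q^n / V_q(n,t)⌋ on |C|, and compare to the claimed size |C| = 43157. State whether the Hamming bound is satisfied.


V_q(n, t) = 742, q^n = 67108864, Hamming bound = 90443, |C| = 43157 ≤ bound (satisfied).

Step 1: Compute V_q(n, t) = Σ_{j=0}^2 C(n, j) (q−1)^j.
  j = 0: C(13,0)·(3)^0 = 1·1 = 1.
  j = 1: C(13,1)·(3)^1 = 13·3 = 39.
  j = 2: C(13,2)·(3)^2 = 78·9 = 702.
  V_q(n, t) = 1 + 39 + 702 = 742.
Step 2: q^n = 4^13 = 67108864.
Step 3: Hamming bound ⌊q^n / V_q(n,t)⌋ = ⌊67108864/742⌋ = 90443.
Step 4: Compare |C| = 43157 to 90443: satisfied.
The claimed |C| lies below the Hamming bound.


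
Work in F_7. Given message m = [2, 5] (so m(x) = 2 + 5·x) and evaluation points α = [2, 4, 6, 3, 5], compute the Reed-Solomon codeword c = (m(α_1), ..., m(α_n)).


c = [5, 1, 4, 3, 6]

Message polynomial: m(x) = 2 + 5·x (mod 7).
For each evaluation point α_i, compute m(α_i) mod 7:
  α_1 = 2: Horner steps 5 → 5, so m(2) = 5.
  α_2 = 4: Horner steps 5 → 1, so m(4) = 1.
  α_3 = 6: Horner steps 5 → 4, so m(6) = 4.
  α_4 = 3: Horner steps 5 → 3, so m(3) = 3.
  α_5 = 5: Horner steps 5 → 6, so m(5) = 6.
Codeword c = [5, 1, 4, 3, 6] ∈ F_7^5.


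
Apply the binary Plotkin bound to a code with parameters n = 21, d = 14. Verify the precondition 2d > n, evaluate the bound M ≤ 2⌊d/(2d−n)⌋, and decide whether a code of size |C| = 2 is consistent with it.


Plotkin bound M ≤ 4; given |C| = 2 ≤ bound (satisfied).

Check applicability: 2d = 28, n = 21.
2d − n = 7 > 0, so Plotkin applies.
Compute d/(2d−n) = 14/7 ≈ 2.0000.
⌊d/(2d−n)⌋ = 2.
Plotkin bound: M ≤ 2·2 = 4.
Given |C| = 2, check: satisfied.
This |C| is below the Plotkin bound.


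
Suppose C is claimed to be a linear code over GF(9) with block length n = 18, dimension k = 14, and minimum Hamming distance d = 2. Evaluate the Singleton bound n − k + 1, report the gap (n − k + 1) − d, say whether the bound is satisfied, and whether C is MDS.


Singleton RHS = n − k + 1 = 5, slack = 3, bound satisfied, not MDS.

Singleton bound: d ≤ n − k + 1.
Here n = 18, k = 14, so n − k + 1 = 5.
Given d = 2, check d ≤ 5: YES.
Slack = (n − k + 1) − d = 3.
The code is NOT MDS (slack = 3 > 0).
Description: the claimed parameters are [18, 14, 2]_9; such a code would be non-MDS.


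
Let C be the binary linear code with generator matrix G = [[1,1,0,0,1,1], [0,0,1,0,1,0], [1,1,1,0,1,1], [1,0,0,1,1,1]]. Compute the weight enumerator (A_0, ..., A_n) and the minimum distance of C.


Weight distribution: A_0 = 1, A_1 = 2, A_2 = 2, A_3 = 4, A_4 = 5, A_5 = 2. Minimum distance d = 1.

Enumerate all 2^4 = 16 messages m ∈ F_2^4.
For each, compute codeword c = mG in F_2^6, then tally its weight.
  m = 0000 → c = 000000, weight = 0.
  m = 1000 → c = 110011, weight = 4.
  m = 0100 → c = 001010, weight = 2.
  m = 1100 → c = 111001, weight = 4.
  m = 0010 → c = 111011, weight = 5.
  m = 1010 → c = 001000, weight = 1.
  m = 0110 → c = 110001, weight = 3.
  m = 1110 → c = 000010, weight = 1.
  m = 0001 → c = 100111, weight = 4.
  m = 1001 → c = 010100, weight = 2.
  m = 0101 → c = 101101, weight = 4.
  m = 1101 → c = 011110, weight = 4.
  m = 0011 → c = 011100, weight = 3.
  m = 1011 → c = 101111, weight = 5.
  m = 0111 → c = 010110, weight = 3.
  m = 1111 → c = 100101, weight = 3.
Tally weights:
  weight 0: 1 codewords.
  weight 1: 2 codewords.
  weight 2: 2 codewords.
  weight 3: 4 codewords.
  weight 4: 5 codewords.
  weight 5: 2 codewords.
Minimum distance d = smallest w > 0 with A_w > 0 = 1.
Sanity: Σ A_w = 16 = 2^4 = 16 ✓.


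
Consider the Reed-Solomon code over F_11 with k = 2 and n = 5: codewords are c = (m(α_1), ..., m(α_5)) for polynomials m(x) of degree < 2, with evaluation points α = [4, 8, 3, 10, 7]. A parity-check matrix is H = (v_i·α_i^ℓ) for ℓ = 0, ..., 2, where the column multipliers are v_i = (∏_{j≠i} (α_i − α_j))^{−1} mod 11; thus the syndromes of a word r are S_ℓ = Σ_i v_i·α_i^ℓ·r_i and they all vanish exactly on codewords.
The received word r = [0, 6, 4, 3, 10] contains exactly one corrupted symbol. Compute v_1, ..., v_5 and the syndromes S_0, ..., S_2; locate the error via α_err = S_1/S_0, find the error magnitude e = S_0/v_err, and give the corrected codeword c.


S = (6, 5, 6), error at position 4, error magnitude e = 5, c = [0, 6, 4, 9, 10].

Step 1: column multipliers v_i = (∏_{j≠i}(α_i − α_j))^{−1} mod 11.
  i = 1 (α = 4): (4−8)(4−3)(4−10)(4−7) = (−4)·1·(−6)·(−3) = −72 ≡ 5, so v_1 = 5^{−1} = 9 (mod 11).
  i = 2 (α = 8): (8−4)(8−3)(8−10)(8−7) = 4·5·(−2)·1 = −40 ≡ 4, so v_2 = 4^{−1} = 3 (mod 11).
  i = 3 (α = 3): (3−4)(3−8)(3−10)(3−7) = (−1)·(−5)·(−7)·(−4) = 140 ≡ 8, so v_3 = 8^{−1} = 7 (mod 11).
  i = 4 (α = 10): (10−4)(10−8)(10−3)(10−7) = 6·2·7·3 = 252 ≡ 10, so v_4 = 10^{−1} = 10 (mod 11).
  i = 5 (α = 7): (7−4)(7−8)(7−3)(7−10) = 3·(−1)·4·(−3) = 36 ≡ 3, so v_5 = 3^{−1} = 4 (mod 11).
  v = [9, 3, 7, 10, 4].
Step 2: syndromes of r = [0, 6, 4, 3, 10] (all sums mod 11).
  S_0 = Σ v_i r_i = 9·0 + 3·6 + 7·4 + 10·3 + 4·10 = 116 ≡ 6.
  S_1 = Σ v_i α_i r_i = 9·4·0 + 3·8·6 + 7·3·4 + 10·10·3 + 4·7·10 = 808 ≡ 5.
  α_i^2 mod 11 = [5, 9, 9, 1, 5].
  S_2 = Σ v_i α_i^2 r_i = 9·5·0 + 3·9·6 + 7·9·4 + 10·1·3 + 4·5·10 = 644 ≡ 6.
  S = (6, 5, 6) ≠ 0, so r is not a codeword (an error is present).
Step 3: locate the error. For a single error e at position i, S_ℓ = v_i·e·α_i^ℓ, so α_err = S_1/S_0.
  S_0^{−1} = 6^{−1} = 2 (mod 11), so α_err = 5·2 = 10 ≡ 10 = α_4. Error position i = 4.
  Consistency check: S_2/S_1 = 6·9 = 54 ≡ 10 = α_err ✓ (single-error assumption holds).
Step 4: error magnitude e = S_0/v_4 = S_0·∏_{j≠4}(α_4 − α_j) = 6·10 = 60 ≡ 5 (mod 11).
Step 5: correct position 4: c_4 = r_4 − e = 3 − 5 ≡ 9 (mod 11). Hence c = [0, 6, 4, 9, 10].
  Check: interpolating c through the α_i gives m(x) = 5 + 7·x (degree < 2) with m(α_i) = c_i for every i, so c is indeed a codeword.


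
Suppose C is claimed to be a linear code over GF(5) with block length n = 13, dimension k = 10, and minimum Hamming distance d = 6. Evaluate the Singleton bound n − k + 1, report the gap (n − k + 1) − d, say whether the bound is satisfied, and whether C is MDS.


Singleton RHS = n − k + 1 = 4, slack = -2, bound violated (no such code; not MDS).

Singleton bound: d ≤ n − k + 1.
Here n = 13, k = 10, so n − k + 1 = 4.
Given d = 6, check d ≤ 4: NO.
Slack = (n − k + 1) − d = -2.
The slack is negative: d = 6 exceeds n − k + 1 = 4 by 2, so the Singleton bound is violated and no linear [13, 10, 6]_5 code can exist. In particular it is not MDS (MDS requires d = n − k + 1 exactly).
Description: the claimed parameters are [13, 10, 6]_5; such a code would be impossible (violates the Singleton bound).


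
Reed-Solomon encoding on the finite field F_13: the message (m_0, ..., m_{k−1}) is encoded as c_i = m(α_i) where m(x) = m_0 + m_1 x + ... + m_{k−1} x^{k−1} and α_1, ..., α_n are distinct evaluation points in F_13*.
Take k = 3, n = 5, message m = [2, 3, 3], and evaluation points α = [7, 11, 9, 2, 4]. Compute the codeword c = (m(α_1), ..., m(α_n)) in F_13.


c = [1, 8, 12, 7, 10]

Message polynomial: m(x) = 2 + 3·x + 3·x^2 (mod 13).
For each evaluation point α_i, compute m(α_i) mod 13:
  α_1 = 7: Horner steps 3 → 11 → 1, so m(7) = 1.
  α_2 = 11: Horner steps 3 → 10 → 8, so m(11) = 8.
  α_3 = 9: Horner steps 3 → 4 → 12, so m(9) = 12.
  α_4 = 2: Horner steps 3 → 9 → 7, so m(2) = 7.
  α_5 = 4: Horner steps 3 → 2 → 10, so m(4) = 10.
Codeword c = [1, 8, 12, 7, 10] ∈ F_13^5.


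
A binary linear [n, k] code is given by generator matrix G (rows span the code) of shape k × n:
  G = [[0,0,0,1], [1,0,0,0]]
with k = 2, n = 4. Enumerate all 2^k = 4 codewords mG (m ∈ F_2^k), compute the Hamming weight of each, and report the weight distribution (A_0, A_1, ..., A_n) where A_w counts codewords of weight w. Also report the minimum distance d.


Weight distribution: A_0 = 1, A_1 = 2, A_2 = 1. Minimum distance d = 1.

Enumerate all 2^2 = 4 messages m ∈ F_2^2.
For each, compute codeword c = mG in F_2^4, then tally its weight.
  m = 00 → c = 0000, weight = 0.
  m = 10 → c = 0001, weight = 1.
  m = 01 → c = 1000, weight = 1.
  m = 11 → c = 1001, weight = 2.
Tally weights:
  weight 0: 1 codewords.
  weight 1: 2 codewords.
  weight 2: 1 codewords.
Minimum distance d = smallest w > 0 with A_w > 0 = 1.
Sanity: Σ A_w = 4 = 2^2 = 4 ✓.


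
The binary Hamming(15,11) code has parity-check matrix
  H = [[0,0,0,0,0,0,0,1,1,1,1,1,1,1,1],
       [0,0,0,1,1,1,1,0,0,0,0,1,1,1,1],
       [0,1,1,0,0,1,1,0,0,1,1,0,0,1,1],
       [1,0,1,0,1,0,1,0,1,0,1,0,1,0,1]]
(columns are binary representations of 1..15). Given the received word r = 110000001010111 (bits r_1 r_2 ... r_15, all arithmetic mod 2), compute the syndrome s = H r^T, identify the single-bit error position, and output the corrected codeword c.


s = (1, 1, 0, 1)^T, error position = 13, corrected codeword c = 110000001010011

Compute s = H r^T mod 2 one row at a time:
  s_1 = 0 + 1 + 0 + 1 + 0 + 1 + 1 + 1 = 5 ≡ 1 (mod 2).
  s_2 = 0 + 0 + 0 + 0 + 0 + 1 + 1 + 1 = 3 ≡ 1 (mod 2).
  s_3 = 1 + 0 + 0 + 0 + 0 + 1 + 1 + 1 = 4 ≡ 0 (mod 2).
  s_4 = 1 + 0 + 0 + 0 + 1 + 1 + 1 + 1 = 5 ≡ 1 (mod 2).
s = (1, 1, 0, 1)^T — this equals column 13 of H (binary 1101), so error is at position 13.
Correct: flip bit 13 of r = 110000001010111 to get c = 110000001010011.


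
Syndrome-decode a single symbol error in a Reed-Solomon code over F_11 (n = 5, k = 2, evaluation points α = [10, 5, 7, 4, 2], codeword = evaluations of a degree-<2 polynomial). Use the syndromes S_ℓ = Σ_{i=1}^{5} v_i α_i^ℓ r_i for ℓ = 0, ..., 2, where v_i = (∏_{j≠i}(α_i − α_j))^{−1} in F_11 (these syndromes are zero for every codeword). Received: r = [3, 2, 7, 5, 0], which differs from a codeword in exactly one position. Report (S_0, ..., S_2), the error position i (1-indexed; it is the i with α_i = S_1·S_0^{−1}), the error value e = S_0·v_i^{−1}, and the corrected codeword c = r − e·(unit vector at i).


S = (1, 10, 1), error at position 1, error magnitude e = 5, c = [9, 2, 7, 5, 0].

Step 1: column multipliers v_i = (∏_{j≠i}(α_i − α_j))^{−1} mod 11.
  i = 1 (α = 10): (10−5)(10−7)(10−4)(10−2) = 5·3·6·8 = 720 ≡ 5, so v_1 = 5^{−1} = 9 (mod 11).
  i = 2 (α = 5): (5−10)(5−7)(5−4)(5−2) = (−5)·(−2)·1·3 = 30 ≡ 8, so v_2 = 8^{−1} = 7 (mod 11).
  i = 3 (α = 7): (7−10)(7−5)(7−4)(7−2) = (−3)·2·3·5 = −90 ≡ 9, so v_3 = 9^{−1} = 5 (mod 11).
  i = 4 (α = 4): (4−10)(4−5)(4−7)(4−2) = (−6)·(−1)·(−3)·2 = −36 ≡ 8, so v_4 = 8^{−1} = 7 (mod 11).
  i = 5 (α = 2): (2−10)(2−5)(2−7)(2−4) = (−8)·(−3)·(−5)·(−2) = 240 ≡ 9, so v_5 = 9^{−1} = 5 (mod 11).
  v = [9, 7, 5, 7, 5].
Step 2: syndromes of r = [3, 2, 7, 5, 0] (all sums mod 11).
  S_0 = Σ v_i r_i = 9·3 + 7·2 + 5·7 + 7·5 + 5·0 = 111 ≡ 1.
  S_1 = Σ v_i α_i r_i = 9·10·3 + 7·5·2 + 5·7·7 + 7·4·5 + 5·2·0 = 725 ≡ 10.
  α_i^2 mod 11 = [1, 3, 5, 5, 4].
  S_2 = Σ v_i α_i^2 r_i = 9·1·3 + 7·3·2 + 5·5·7 + 7·5·5 + 5·4·0 = 419 ≡ 1.
  S = (1, 10, 1) ≠ 0, so r is not a codeword (an error is present).
Step 3: locate the error. For a single error e at position i, S_ℓ = v_i·e·α_i^ℓ, so α_err = S_1/S_0.
  S_0^{−1} = 1^{−1} = 1 (mod 11), so α_err = 10·1 = 10 ≡ 10 = α_1. Error position i = 1.
  Consistency check: S_2/S_1 = 1·10 = 10 ≡ 10 = α_err ✓ (single-error assumption holds).
Step 4: error magnitude e = S_0/v_1 = S_0·∏_{j≠1}(α_1 − α_j) = 1·5 = 5 ≡ 5 (mod 11).
Step 5: correct position 1: c_1 = r_1 − e = 3 − 5 ≡ 9 (mod 11). Hence c = [9, 2, 7, 5, 0].
  Check: interpolating c through the α_i gives m(x) = 6 + 8·x (degree < 2) with m(α_i) = c_i for every i, so c is indeed a codeword.
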